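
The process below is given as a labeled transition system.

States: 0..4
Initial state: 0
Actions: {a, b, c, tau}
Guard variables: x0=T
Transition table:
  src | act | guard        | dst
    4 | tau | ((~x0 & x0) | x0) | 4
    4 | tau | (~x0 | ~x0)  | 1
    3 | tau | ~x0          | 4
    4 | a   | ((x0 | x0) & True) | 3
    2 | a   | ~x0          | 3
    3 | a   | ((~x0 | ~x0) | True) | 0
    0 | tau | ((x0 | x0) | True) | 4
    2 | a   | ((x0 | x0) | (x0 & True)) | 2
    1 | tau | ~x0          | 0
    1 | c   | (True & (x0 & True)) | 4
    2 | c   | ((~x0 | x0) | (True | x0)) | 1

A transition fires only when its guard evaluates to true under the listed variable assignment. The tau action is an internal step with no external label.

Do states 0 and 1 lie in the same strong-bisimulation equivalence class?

Answer: NOT BISIMILAR

Trace:
Compute ~ classes (split until stable):
  round 0: {{0,1,2,3,4}}
  round 1: {{0},{1},{2},{3},{4}}
5 equivalence class(es) (converged in 2)
0∈{0}, 1∈{1}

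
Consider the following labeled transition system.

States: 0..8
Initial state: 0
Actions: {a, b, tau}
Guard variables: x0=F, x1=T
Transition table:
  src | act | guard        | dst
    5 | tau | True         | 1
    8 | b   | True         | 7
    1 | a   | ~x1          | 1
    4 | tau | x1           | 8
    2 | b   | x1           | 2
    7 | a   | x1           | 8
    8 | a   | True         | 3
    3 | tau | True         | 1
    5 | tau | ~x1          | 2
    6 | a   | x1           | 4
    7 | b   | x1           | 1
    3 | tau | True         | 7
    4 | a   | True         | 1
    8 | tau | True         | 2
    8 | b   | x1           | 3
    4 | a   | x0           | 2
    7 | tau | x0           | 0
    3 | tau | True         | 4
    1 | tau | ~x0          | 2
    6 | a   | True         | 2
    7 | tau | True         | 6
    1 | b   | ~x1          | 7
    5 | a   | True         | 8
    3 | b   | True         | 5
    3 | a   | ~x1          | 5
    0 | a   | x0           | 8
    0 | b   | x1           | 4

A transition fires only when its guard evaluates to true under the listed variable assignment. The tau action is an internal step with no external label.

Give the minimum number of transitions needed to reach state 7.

Answer: 3

Trace:
BFS to 7:
  L0 = {0}
  L1 = {4}
  L2 = {1,8}
  L3 = {2,3,7}
7 enters at depth 3; path b·tau·b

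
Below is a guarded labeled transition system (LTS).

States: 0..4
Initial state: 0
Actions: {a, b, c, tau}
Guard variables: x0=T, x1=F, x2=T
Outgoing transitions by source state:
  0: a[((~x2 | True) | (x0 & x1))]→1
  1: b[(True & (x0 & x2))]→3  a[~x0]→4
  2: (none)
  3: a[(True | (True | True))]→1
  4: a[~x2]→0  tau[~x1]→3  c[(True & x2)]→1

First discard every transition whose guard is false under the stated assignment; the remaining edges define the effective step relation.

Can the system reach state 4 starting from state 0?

Answer: UNREACHABLE

Working:
Guard filter leaves 5 enabled edge(s).
L0 = {0}
L1 = {1}  cumulative {0,1}
L2 = {3}  cumulative {0,1,3}
R = {0,1,3}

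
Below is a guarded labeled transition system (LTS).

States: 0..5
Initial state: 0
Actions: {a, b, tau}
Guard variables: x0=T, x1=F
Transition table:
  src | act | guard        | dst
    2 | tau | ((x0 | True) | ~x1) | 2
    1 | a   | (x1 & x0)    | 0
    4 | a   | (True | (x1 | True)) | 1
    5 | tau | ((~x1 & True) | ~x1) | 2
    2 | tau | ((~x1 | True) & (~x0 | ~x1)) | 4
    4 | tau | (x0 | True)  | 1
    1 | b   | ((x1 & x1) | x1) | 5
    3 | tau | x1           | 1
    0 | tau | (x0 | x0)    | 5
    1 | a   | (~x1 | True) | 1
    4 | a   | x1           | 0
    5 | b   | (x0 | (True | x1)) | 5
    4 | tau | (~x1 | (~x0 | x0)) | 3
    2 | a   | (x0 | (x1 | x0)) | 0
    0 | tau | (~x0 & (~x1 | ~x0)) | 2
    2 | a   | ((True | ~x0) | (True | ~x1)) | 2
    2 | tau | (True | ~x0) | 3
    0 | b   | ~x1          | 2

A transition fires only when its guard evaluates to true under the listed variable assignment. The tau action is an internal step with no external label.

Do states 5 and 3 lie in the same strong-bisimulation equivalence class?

Refine partition for ~:
  π0 = {{0,1,2,3,4,5}}
  π1 = {{0,5},{1},{2,4},{3}}
  π2 = {{0},{1},{2},{3},{4},{5}}
stable after 3 split(s): 6 block(s)
5∈{5}, 3∈{3}

Answer: NOT BISIMILAR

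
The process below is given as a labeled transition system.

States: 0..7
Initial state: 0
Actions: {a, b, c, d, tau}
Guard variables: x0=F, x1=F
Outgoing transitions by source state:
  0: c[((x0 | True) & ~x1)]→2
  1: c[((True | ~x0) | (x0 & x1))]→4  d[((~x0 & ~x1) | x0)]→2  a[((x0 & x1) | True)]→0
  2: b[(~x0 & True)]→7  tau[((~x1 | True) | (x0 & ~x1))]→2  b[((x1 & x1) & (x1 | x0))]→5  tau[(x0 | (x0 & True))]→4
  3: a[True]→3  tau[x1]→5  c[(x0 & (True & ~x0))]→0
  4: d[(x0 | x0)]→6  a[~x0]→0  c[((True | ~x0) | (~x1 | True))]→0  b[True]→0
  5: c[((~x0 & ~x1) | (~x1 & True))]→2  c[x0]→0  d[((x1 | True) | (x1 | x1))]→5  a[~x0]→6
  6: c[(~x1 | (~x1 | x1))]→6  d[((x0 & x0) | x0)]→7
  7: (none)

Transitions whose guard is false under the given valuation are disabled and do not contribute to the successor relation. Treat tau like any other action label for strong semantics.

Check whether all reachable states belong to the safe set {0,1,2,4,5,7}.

Answer: INVARIANT HOLDS

Trace:
Allowed set {0,1,2,4,5,7}
Reachable = {0,2,7}
  0: safe
  2: safe
  7: safe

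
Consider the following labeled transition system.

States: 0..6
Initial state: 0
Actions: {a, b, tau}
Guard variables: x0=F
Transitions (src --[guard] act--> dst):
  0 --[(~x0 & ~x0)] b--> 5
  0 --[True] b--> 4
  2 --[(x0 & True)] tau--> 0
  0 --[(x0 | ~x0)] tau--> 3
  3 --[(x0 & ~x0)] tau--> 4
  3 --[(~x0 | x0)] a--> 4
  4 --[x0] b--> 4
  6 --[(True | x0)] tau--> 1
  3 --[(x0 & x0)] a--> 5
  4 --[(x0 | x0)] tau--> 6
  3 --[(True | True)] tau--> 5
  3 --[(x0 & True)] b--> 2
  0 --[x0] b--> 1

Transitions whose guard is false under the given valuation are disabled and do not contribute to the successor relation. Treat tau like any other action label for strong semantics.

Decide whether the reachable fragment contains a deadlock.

Reachable = {0,3,4,5}
  0: b→4  b→5  tau→3  [deg 3]
  3: a→4  tau→5  [deg 2]
  4: ∅  [STUCK]
  5: ∅  [STUCK]
trace reaching 4: b

Answer: DEADLOCK at state 4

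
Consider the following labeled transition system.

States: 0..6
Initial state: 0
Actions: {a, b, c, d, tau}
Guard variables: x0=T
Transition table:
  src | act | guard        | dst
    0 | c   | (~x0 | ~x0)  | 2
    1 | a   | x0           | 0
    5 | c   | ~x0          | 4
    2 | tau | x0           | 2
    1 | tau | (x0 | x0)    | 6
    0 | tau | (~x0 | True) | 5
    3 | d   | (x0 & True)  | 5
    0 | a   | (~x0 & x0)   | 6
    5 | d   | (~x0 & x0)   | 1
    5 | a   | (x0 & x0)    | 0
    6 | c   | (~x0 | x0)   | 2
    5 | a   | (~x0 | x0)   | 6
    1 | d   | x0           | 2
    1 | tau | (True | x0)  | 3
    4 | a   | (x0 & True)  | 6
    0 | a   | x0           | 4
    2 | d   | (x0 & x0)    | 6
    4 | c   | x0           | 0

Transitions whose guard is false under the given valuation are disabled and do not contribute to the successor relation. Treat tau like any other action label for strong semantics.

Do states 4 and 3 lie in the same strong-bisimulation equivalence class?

Answer: NOT BISIMILAR

Analysis:
Compute ~ classes (split until stable):
  π0 = {{0,1,2,3,4,5,6}}
  π1 = {{0},{1},{2},{3},{4},{5},{6}}
Fixed point at round 2; 7 class(es).
4∈{4}, 3∈{3}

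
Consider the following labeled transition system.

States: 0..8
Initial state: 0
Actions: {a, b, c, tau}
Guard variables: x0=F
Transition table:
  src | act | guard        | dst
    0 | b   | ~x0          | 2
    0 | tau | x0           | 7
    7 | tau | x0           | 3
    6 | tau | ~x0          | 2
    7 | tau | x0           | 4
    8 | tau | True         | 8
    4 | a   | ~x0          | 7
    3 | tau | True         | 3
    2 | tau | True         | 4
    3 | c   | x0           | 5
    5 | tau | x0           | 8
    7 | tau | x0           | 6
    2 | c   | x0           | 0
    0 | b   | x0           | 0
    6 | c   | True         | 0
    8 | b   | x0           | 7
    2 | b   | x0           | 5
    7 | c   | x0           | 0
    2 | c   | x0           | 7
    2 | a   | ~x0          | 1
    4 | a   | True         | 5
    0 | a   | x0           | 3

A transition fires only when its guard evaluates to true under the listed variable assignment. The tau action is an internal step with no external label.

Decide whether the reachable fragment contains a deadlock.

Answer: DEADLOCK at state 1

Trace:
Reach set: {0,1,2,4,5,7}
  0: b→2  [1 exit(s)]
  1: ∅  [no exit]
  2: a→1  tau→4  [2 exit(s)]
  4: a→5  a→7  [2 exit(s)]
  5: ∅  [no exit]
  7: ∅  [no exit]
Path to 1: b·a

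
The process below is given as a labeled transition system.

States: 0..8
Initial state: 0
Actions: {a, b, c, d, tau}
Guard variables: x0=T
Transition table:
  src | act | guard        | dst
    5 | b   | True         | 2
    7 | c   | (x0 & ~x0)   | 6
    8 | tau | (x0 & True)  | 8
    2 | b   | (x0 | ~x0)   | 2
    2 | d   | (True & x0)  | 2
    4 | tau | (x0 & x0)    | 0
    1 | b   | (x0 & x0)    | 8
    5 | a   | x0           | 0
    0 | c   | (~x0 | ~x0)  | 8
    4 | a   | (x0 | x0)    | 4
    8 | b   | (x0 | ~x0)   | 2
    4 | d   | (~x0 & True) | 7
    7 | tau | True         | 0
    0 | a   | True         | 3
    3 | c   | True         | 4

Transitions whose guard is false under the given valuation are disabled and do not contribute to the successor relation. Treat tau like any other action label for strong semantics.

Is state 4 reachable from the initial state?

Guard filter leaves 12 enabled edge(s).
L0 = {0}
L1 = {3}  total {0,3}
L2 = {4}  total {0,3,4}
R = {0,3,4}
trace reaching 4: a·c

Answer: REACHABLE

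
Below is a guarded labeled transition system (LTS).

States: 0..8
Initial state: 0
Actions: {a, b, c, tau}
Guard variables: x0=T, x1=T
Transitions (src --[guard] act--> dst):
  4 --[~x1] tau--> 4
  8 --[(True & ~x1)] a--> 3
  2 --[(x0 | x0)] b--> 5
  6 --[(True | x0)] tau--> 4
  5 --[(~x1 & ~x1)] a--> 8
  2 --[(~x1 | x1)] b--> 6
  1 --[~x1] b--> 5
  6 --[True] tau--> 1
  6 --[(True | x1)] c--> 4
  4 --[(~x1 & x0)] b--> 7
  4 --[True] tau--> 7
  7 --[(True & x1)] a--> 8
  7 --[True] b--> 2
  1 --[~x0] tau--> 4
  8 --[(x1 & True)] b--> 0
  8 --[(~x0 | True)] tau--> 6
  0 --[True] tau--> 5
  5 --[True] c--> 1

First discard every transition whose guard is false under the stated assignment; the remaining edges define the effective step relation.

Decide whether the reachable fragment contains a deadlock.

Answer: DEADLOCK at state 1

Trace:
R = {0,1,5}
  0: tau→5  [1 out]
  1: ∅  [no exit]
  5: c→1  [1 out]
witness 1: tau·c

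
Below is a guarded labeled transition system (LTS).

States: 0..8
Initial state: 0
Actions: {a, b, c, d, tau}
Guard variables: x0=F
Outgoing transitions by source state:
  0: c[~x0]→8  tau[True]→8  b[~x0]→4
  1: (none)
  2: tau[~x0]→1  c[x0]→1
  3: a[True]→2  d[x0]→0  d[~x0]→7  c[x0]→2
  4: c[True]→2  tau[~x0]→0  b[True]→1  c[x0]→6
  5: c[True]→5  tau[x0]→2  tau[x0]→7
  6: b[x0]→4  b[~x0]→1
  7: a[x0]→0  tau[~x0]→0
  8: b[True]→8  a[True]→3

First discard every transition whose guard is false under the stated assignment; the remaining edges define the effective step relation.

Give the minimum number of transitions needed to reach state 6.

BFS to 6:
  Layer 0: {0}
  Layer 1: {4,8}
  Layer 2: {1,2,3}
  Layer 3: {7}
6 never appears.

Answer: UNREACHABLE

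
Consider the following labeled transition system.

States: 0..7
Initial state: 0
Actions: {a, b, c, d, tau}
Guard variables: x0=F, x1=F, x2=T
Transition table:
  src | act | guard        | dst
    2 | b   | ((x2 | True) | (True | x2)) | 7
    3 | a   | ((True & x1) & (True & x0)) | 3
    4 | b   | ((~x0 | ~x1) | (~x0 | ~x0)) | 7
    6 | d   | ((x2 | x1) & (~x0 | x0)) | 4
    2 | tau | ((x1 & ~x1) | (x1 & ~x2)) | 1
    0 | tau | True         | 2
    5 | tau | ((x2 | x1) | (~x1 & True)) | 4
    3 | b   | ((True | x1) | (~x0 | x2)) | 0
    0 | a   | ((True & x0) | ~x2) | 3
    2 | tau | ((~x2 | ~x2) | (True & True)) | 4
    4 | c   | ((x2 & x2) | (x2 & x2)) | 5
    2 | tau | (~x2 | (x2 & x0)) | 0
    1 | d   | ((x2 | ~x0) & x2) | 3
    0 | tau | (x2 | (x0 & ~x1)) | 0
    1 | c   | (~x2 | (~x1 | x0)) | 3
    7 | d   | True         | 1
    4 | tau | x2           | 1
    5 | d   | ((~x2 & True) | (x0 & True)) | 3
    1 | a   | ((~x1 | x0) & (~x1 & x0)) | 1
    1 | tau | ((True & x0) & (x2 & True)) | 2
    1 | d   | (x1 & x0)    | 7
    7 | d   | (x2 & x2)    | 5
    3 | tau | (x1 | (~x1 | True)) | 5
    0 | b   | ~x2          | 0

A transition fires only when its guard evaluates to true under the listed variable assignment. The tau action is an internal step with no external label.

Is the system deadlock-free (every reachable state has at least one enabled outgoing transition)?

Reach set: {0,1,2,3,4,5,7}
  0: tau→0  tau→2  [2 exit(s)]
  1: c→3  d→3  [2 exit(s)]
  2: b→7  tau→4  [2 exit(s)]
  3: b→0  tau→5  [2 exit(s)]
  4: b→7  c→5  tau→1  [3 exit(s)]
  5: tau→4  [1 exit(s)]
  7: d→1  d→5  [2 exit(s)]

Answer: DEADLOCK-FREE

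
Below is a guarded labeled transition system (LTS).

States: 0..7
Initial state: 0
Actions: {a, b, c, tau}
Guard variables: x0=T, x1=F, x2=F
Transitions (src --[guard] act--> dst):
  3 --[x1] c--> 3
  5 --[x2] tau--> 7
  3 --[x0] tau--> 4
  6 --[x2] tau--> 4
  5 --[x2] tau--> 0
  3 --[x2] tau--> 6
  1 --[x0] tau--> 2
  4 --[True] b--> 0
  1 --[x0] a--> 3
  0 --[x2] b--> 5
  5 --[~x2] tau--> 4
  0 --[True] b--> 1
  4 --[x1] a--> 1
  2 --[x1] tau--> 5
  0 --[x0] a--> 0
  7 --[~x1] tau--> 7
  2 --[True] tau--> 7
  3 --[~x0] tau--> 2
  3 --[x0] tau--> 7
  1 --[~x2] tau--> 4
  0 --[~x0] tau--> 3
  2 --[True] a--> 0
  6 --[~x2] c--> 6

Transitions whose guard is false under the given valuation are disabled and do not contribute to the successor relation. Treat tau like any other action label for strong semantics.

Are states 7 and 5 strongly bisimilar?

Answer: NOT BISIMILAR

Working:
Refine partition for ~:
  round 0: {{0,1,2,3,4,5,6,7}}
  round 1: {{0},{1,2},{3,5,7},{4},{6}}
  round 2: {{0},{1},{2},{3},{4},{5},{6},{7}}
Fixed point at round 3; 8 class(es).
class of 7: {7}; class of 5: {5}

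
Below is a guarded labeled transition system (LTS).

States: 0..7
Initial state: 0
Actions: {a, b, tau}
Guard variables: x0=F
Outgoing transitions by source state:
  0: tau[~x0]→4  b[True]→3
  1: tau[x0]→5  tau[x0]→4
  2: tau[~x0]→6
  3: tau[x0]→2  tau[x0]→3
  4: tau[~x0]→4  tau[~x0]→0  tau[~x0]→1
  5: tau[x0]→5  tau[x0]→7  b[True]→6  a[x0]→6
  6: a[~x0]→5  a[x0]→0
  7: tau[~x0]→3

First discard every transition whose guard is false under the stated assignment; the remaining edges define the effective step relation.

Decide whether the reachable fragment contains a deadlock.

Reach set: {0,1,3,4}
  0: b→3  tau→4  [deg 2]
  1: ∅  [deadlock]
  3: ∅  [deadlock]
  4: tau→0  tau→1  tau→4  [deg 3]
Path to 1: tau·tau

Answer: DEADLOCK at state 1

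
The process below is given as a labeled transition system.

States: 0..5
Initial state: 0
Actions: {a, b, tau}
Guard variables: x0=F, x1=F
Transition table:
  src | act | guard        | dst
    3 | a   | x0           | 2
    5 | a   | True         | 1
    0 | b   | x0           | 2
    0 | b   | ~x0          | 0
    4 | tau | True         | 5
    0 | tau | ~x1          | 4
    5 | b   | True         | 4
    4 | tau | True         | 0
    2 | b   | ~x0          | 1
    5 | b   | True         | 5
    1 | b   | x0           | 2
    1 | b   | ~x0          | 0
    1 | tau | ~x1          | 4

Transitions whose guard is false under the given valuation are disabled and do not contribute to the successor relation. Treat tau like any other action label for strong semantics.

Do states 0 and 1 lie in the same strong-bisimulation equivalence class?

Answer: BISIMILAR

Working:
Refine partition for ~:
  π0 = {{0,1,2,3,4,5}}
  π1 = {{0,1},{2},{3},{4},{5}}
Fixed point at round 2; 5 class(es).
[0]={0,1}  [1]={0,1}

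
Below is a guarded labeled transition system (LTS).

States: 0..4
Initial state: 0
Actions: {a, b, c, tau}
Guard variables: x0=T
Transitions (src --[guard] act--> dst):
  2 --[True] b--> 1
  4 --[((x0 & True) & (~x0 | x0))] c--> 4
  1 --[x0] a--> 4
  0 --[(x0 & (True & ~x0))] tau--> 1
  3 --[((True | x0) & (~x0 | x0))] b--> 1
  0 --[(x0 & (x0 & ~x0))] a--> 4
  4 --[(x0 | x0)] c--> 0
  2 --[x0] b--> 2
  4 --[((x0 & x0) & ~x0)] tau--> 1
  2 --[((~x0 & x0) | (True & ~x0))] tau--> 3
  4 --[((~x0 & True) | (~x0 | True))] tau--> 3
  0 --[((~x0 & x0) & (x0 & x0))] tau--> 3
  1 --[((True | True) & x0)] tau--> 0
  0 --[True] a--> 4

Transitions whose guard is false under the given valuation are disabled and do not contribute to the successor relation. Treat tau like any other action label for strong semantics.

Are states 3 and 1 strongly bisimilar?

Answer: NOT BISIMILAR

Trace:
Bisimulation quotient by refinement:
  round 0: {{0,1,2,3,4}}
  round 1: {{0},{1},{2,3},{4}}
  round 2: {{0},{1},{2},{3},{4}}
stable after 3 split(s): 5 block(s)
3∈{3}, 1∈{1}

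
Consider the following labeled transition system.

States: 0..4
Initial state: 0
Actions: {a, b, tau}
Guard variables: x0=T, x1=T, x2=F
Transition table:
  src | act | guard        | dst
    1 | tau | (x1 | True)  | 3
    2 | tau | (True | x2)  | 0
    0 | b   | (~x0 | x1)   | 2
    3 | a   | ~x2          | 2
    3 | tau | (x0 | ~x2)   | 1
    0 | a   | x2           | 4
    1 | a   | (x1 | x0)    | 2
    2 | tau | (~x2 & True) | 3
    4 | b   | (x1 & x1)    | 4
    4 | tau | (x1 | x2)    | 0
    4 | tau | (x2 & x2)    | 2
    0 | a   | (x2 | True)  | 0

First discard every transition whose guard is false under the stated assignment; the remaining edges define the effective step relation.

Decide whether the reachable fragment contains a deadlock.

Reachable = {0,1,2,3}
  0: a→0  b→2  [deg 2]
  1: a→2  tau→3  [deg 2]
  2: tau→0  tau→3  [deg 2]
  3: a→2  tau→1  [deg 2]

Answer: DEADLOCK-FREE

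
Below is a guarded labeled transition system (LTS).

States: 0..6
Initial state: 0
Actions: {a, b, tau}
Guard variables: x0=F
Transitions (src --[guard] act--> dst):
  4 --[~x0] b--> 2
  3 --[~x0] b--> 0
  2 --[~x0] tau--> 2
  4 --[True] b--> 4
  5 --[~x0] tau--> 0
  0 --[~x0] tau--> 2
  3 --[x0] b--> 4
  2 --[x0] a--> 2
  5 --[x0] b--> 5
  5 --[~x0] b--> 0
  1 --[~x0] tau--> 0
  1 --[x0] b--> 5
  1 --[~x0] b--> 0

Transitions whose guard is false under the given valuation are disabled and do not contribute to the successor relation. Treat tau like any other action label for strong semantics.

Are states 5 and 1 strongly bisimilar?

Answer: BISIMILAR

Working:
Bisimulation quotient by refinement:
  π0 = {{0,1,2,3,4,5,6}}
  π1 = {{0,2},{1,5},{3,4},{6}}
  π2 = {{0,2},{1,5},{3},{4},{6}}
stable after 3 split(s): 5 block(s)
class of 5: {1,5}; class of 1: {1,5}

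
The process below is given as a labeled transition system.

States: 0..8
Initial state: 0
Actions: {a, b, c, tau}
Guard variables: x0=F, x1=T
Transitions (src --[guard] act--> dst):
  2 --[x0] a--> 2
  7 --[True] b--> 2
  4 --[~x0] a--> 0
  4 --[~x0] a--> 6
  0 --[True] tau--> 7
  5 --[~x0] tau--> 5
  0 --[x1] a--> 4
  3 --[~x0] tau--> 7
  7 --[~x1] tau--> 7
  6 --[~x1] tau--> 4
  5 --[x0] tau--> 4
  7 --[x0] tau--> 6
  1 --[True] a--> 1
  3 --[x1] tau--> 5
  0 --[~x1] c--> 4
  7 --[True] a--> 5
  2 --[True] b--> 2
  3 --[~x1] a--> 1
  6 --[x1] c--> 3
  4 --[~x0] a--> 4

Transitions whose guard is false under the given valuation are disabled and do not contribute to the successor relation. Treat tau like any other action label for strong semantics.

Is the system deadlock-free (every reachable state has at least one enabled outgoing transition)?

Answer: DEADLOCK-FREE

Analysis:
Reach set: {0,2,3,4,5,6,7}
  0: a→4  tau→7  [2 exit(s)]
  2: b→2  [1 exit(s)]
  3: tau→5  tau→7  [2 exit(s)]
  4: a→0  a→4  a→6  [3 exit(s)]
  5: tau→5  [1 exit(s)]
  6: c→3  [1 exit(s)]
  7: a→5  b→2  [2 exit(s)]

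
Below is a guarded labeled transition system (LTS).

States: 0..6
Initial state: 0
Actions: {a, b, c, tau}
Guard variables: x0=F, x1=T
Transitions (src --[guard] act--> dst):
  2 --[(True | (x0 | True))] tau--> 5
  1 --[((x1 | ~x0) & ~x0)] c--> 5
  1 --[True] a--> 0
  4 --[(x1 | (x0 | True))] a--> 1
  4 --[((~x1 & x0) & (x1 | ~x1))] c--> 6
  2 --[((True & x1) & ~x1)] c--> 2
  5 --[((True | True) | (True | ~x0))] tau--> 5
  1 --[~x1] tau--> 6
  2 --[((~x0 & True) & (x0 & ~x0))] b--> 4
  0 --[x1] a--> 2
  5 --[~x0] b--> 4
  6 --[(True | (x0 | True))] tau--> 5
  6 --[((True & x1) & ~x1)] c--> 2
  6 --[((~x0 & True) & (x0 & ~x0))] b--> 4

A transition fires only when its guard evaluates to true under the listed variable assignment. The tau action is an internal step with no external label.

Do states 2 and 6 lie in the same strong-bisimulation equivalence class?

Bisimulation quotient by refinement:
  P[0] = {{0,1,2,3,4,5,6}}
  P[1] = {{0,4},{1},{2,6},{3},{5}}
  P[2] = {{0},{1},{2,6},{3},{4},{5}}
stable after 3 split(s): 6 block(s)
class of 2: {2,6}; class of 6: {2,6}

Answer: BISIMILAR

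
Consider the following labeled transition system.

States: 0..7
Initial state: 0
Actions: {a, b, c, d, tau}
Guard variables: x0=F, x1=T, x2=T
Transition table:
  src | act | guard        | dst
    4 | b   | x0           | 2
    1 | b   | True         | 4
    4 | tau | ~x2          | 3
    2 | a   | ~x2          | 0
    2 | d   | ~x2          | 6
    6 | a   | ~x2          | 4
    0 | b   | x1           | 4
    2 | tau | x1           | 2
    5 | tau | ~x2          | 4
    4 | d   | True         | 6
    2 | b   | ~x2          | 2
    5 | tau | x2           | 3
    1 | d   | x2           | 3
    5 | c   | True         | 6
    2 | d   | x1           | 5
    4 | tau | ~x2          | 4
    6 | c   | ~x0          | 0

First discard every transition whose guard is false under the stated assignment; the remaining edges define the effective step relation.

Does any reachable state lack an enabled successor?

R = {0,4,6}
  0: b→4  [1 out]
  4: d→6  [1 out]
  6: c→0  [1 out]

Answer: DEADLOCK-FREE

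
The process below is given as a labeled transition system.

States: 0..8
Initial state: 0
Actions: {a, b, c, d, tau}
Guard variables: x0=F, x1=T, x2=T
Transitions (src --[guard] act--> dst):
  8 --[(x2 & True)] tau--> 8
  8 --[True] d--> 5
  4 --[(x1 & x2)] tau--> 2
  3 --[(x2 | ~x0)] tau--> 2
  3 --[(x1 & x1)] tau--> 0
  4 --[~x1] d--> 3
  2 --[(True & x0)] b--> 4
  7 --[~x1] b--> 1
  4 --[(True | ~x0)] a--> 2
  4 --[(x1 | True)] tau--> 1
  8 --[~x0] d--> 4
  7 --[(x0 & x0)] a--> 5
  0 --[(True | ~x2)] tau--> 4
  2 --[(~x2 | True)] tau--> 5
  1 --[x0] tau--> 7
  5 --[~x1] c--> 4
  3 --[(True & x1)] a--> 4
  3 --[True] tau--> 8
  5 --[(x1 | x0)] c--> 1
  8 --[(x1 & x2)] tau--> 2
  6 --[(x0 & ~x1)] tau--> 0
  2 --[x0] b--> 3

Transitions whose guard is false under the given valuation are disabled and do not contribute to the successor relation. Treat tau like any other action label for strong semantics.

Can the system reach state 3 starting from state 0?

14 transition(s) survive guard evaluation.
L0 = {0}
L1 = {4}  total {0,4}
L2 = {1,2}  total {0,1,2,4}
L3 = {5}  total {0,1,2,4,5}
R = {0,1,2,4,5}

Answer: UNREACHABLE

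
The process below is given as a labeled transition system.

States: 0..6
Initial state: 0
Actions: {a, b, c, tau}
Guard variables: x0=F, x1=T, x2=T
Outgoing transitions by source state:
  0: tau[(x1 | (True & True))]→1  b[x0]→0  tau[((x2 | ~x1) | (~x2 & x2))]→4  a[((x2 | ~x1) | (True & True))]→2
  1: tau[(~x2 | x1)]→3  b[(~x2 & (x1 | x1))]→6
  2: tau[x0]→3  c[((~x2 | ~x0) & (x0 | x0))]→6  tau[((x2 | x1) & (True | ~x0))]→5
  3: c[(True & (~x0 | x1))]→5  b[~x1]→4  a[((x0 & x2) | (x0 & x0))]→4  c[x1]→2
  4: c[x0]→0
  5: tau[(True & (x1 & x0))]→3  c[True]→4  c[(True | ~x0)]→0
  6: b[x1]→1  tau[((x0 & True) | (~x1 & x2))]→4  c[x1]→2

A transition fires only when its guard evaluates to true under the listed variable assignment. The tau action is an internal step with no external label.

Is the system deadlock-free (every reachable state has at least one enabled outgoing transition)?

Answer: DEADLOCK at state 4

Trace:
Reach set: {0,1,2,3,4,5}
  0: a→2  tau→1  tau→4  [3 exit(s)]
  1: tau→3  [1 exit(s)]
  2: tau→5  [1 exit(s)]
  3: c→2  c→5  [2 exit(s)]
  4: ∅  [deadlock]
  5: c→0  c→4  [2 exit(s)]
Path to 4: tau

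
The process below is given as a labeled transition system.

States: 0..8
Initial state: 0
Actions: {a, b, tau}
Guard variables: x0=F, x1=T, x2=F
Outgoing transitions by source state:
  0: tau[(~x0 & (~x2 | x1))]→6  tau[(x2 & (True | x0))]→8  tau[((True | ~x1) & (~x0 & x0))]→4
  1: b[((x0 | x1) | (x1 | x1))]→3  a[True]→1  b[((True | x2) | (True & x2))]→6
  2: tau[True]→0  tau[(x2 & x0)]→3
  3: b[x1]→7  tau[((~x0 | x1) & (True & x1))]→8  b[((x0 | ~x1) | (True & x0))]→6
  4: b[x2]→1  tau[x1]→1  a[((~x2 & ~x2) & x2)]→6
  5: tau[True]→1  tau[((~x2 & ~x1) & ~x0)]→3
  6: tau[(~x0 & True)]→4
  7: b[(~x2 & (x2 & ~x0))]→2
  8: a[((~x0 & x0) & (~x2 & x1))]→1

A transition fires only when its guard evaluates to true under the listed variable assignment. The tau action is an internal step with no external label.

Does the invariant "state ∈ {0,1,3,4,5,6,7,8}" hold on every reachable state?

Safe = {0,1,3,4,5,6,7,8}
R = {0,1,3,4,6,7,8}
  0: ✓
  1: ✓
  3: ✓
  4: ✓
  6: ✓
  7: ✓
  8: ✓

Answer: INVARIANT HOLDS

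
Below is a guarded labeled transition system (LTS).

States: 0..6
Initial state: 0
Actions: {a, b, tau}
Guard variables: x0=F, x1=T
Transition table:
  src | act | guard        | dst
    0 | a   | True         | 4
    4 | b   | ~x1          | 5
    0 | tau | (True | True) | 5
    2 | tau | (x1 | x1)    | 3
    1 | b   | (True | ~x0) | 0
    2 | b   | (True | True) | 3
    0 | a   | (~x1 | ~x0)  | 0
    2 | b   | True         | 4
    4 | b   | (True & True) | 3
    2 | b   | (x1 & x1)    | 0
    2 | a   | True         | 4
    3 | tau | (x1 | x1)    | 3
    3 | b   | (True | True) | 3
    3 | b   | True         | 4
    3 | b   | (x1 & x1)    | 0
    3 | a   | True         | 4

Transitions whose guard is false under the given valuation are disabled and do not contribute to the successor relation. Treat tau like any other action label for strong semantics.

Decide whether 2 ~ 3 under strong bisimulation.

Answer: BISIMILAR

Analysis:
Bisimulation quotient by refinement:
  round 0: {{0,1,2,3,4,5,6}}
  round 1: {{0},{1,4},{2,3},{5,6}}
  round 2: {{0},{1},{2,3},{4},{5,6}}
Fixed point at round 3; 5 class(es).
class of 2: {2,3}; class of 3: {2,3}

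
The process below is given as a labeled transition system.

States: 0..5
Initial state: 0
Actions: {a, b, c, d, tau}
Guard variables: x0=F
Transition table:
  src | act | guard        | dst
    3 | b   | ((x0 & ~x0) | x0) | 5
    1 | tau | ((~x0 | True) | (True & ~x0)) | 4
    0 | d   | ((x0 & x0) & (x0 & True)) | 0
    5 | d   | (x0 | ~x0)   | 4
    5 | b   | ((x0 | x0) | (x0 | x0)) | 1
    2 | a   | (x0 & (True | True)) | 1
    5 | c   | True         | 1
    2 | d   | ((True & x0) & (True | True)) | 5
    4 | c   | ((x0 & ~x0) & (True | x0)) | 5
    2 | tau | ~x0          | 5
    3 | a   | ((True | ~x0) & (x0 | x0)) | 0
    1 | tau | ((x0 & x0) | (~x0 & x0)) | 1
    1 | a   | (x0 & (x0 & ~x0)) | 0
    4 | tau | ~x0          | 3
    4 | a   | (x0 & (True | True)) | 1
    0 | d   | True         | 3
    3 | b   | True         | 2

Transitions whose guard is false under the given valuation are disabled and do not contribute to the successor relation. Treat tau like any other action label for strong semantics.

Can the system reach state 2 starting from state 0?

After dropping false guards: 7 live edges.
depth 0: {0}
depth 1: {3}  now seen {0,3}
depth 2: {2}  now seen {0,2,3}
depth 3: {5}  now seen {0,2,3,5}
depth 4: {1,4}  now seen {0,1,2,3,4,5}
Reach set: {0,1,2,3,4,5}
Path to 2: d·b

Answer: REACHABLE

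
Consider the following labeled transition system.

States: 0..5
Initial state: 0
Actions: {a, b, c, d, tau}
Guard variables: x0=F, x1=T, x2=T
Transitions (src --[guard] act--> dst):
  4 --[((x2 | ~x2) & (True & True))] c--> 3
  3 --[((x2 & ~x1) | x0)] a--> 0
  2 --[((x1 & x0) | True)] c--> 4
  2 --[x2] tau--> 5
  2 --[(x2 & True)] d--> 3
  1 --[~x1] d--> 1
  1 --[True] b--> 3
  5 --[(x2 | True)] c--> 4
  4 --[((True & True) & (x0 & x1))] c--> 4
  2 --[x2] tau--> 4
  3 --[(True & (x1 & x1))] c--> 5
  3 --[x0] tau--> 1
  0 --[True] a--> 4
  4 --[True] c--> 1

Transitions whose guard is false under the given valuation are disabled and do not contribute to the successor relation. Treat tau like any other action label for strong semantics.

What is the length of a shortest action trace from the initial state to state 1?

Answer: 2

Analysis:
Breadth-first toward 1:
  depth 0: {0}
  depth 1: {4}
  depth 2: {1,3}
depth(1)=2, e.g. a·c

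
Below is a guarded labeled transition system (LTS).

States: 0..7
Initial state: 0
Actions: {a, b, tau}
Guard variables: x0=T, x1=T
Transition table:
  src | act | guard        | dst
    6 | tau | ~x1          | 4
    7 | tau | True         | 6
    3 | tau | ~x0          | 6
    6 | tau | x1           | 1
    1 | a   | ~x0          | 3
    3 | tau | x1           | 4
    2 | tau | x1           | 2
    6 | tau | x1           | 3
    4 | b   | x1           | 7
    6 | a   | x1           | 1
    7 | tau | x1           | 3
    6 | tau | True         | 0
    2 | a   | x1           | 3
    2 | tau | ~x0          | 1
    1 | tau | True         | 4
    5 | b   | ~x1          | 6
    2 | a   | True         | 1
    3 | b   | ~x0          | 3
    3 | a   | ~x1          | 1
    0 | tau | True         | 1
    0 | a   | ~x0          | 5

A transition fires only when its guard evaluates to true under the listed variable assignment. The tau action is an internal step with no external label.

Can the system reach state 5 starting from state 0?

Answer: UNREACHABLE

Working:
Guard filter leaves 13 enabled edge(s).
L0 = {0}
L1 = {1}  total {0,1}
L2 = {4}  total {0,1,4}
L3 = {7}  total {0,1,4,7}
L4 = {3,6}  total {0,1,3,4,6,7}
Reachable = {0,1,3,4,6,7}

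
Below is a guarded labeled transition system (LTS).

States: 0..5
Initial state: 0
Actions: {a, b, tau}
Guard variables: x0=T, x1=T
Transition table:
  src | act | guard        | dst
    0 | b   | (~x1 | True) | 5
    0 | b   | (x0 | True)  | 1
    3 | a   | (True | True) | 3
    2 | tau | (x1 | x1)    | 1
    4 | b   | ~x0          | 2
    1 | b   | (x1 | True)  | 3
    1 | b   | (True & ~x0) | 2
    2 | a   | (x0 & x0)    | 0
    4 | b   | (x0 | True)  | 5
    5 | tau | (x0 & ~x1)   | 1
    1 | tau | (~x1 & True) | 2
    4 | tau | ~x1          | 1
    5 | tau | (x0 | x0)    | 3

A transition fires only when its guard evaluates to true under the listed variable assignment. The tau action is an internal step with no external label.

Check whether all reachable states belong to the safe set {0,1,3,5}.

Answer: INVARIANT HOLDS

Analysis:
Allowed set {0,1,3,5}
R = {0,1,3,5}
  0: ok
  1: ok
  3: ok
  5: ok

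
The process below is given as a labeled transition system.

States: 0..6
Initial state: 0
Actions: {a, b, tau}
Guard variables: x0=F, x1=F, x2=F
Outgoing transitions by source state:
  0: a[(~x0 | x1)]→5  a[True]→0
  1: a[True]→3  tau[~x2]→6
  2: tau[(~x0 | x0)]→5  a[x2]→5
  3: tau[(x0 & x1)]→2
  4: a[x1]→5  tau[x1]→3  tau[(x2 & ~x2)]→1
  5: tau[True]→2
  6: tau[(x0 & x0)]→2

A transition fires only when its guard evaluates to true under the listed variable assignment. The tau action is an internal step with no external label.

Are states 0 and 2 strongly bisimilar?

Answer: NOT BISIMILAR

Analysis:
Compute ~ classes (split until stable):
  P[0] = {{0,1,2,3,4,5,6}}
  P[1] = {{0},{1},{2,5},{3,4,6}}
4 equivalence class(es) (converged in 2)
class of 0: {0}; class of 2: {2,5}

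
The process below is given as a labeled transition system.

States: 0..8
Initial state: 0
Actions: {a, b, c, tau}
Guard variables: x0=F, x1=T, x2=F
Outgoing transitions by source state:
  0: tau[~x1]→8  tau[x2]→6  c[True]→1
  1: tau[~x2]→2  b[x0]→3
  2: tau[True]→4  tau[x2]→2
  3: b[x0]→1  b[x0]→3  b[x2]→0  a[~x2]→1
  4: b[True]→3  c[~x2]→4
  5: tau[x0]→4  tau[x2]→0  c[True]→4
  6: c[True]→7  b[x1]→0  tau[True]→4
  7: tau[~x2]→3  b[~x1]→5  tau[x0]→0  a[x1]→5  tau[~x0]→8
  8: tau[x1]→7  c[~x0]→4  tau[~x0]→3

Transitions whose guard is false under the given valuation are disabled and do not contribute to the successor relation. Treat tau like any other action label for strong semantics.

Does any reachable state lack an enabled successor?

Answer: DEADLOCK-FREE

Working:
Reachable = {0,1,2,3,4}
  0: c→1  [1 out]
  1: tau→2  [1 out]
  2: tau→4  [1 out]
  3: a→1  [1 out]
  4: b→3  c→4  [2 out]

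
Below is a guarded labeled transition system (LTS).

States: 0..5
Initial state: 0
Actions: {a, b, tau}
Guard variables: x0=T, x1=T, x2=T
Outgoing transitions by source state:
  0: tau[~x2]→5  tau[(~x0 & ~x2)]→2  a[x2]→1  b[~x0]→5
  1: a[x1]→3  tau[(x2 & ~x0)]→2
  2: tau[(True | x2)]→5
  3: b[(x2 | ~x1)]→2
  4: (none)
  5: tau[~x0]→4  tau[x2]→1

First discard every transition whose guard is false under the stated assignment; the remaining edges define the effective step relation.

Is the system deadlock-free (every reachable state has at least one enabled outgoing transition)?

Answer: DEADLOCK-FREE

Analysis:
Reachable = {0,1,2,3,5}
  0: a→1  [deg 1]
  1: a→3  [deg 1]
  2: tau→5  [deg 1]
  3: b→2  [deg 1]
  5: tau→1  [deg 1]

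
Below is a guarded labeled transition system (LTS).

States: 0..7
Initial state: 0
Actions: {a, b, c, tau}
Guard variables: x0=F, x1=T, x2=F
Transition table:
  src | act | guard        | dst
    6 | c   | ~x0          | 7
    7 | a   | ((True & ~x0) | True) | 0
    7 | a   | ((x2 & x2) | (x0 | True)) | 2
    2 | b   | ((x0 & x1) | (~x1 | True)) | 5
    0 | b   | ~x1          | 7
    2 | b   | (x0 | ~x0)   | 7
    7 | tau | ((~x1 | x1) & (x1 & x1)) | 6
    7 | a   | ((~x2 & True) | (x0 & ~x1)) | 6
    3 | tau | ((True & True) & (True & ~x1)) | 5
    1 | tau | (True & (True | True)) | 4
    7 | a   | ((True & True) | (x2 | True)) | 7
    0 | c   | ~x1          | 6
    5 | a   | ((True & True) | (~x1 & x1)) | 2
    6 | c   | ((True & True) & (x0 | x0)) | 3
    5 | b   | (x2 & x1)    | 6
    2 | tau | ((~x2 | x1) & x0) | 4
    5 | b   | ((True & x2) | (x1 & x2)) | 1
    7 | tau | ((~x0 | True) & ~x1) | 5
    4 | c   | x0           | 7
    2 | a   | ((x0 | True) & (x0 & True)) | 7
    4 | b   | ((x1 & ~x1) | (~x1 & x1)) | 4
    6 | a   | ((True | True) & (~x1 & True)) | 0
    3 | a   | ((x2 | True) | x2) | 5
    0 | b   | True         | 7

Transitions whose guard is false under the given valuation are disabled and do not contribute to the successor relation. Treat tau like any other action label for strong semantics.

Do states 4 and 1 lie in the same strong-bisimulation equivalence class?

Refine partition for ~:
  π0 = {{0,1,2,3,4,5,6,7}}
  π1 = {{0,2},{1},{3,5},{4},{6},{7}}
  π2 = {{0},{1},{2},{3},{4},{5},{6},{7}}
Fixed point at round 3; 8 class(es).
4∈{4}, 1∈{1}

Answer: NOT BISIMILAR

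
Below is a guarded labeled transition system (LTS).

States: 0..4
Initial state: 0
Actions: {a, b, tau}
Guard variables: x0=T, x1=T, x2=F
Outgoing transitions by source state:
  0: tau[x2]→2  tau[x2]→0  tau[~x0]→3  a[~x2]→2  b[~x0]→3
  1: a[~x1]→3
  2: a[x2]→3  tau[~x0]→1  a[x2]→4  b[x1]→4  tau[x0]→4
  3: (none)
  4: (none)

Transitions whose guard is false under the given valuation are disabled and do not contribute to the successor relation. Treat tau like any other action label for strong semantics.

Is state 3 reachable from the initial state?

After dropping false guards: 3 live edges.
depth 0: {0}
depth 1: {2}  cumulative {0,2}
depth 2: {4}  cumulative {0,2,4}
Reach set: {0,2,4}

Answer: UNREACHABLE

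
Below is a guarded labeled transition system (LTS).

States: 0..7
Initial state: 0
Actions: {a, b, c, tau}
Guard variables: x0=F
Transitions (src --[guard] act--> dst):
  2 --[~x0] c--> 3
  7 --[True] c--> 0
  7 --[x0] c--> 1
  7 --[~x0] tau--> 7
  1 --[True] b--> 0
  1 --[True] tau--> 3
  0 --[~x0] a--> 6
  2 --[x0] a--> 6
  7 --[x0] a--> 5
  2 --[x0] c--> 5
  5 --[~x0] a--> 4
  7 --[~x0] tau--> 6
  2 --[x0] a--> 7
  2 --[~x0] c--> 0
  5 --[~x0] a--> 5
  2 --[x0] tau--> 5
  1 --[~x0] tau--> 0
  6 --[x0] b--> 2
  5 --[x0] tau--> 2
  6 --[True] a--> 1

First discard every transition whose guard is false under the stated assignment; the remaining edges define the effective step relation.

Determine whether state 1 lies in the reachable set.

Answer: REACHABLE

Trace:
12 transition(s) survive guard evaluation.
Layer 0: {0}
Layer 1: {6}  total {0,6}
Layer 2: {1}  total {0,1,6}
Layer 3: {3}  total {0,1,3,6}
Reachable = {0,1,3,6}
trace reaching 1: a·a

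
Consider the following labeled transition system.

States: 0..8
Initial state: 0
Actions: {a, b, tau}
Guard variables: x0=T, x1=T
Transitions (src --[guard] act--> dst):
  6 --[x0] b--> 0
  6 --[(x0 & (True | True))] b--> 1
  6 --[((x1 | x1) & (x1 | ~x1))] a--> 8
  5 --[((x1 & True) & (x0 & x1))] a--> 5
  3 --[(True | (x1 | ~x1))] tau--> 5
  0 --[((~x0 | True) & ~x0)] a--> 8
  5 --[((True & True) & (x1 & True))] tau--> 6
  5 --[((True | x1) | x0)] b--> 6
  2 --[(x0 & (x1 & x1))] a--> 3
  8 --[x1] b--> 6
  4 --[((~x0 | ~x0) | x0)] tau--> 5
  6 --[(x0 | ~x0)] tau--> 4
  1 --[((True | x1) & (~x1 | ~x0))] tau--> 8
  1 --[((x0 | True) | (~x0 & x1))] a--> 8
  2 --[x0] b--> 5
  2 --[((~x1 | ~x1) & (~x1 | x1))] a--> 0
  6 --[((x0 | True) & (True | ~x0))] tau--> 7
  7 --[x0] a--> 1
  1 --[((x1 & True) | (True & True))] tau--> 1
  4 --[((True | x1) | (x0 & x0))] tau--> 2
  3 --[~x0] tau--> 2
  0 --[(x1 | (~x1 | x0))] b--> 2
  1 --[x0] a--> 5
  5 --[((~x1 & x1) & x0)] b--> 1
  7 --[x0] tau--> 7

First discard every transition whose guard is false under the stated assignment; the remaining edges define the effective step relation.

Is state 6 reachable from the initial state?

Answer: REACHABLE

Trace:
Guard filter leaves 20 enabled edge(s).
L0 = {0}
L1 = {2}  now seen {0,2}
L2 = {3,5}  now seen {0,2,3,5}
L3 = {6}  now seen {0,2,3,5,6}
L4 = {1,4,7,8}  now seen {0,1,2,3,4,5,6,7,8}
R = {0,1,2,3,4,5,6,7,8}
Path to 6: b·b·tau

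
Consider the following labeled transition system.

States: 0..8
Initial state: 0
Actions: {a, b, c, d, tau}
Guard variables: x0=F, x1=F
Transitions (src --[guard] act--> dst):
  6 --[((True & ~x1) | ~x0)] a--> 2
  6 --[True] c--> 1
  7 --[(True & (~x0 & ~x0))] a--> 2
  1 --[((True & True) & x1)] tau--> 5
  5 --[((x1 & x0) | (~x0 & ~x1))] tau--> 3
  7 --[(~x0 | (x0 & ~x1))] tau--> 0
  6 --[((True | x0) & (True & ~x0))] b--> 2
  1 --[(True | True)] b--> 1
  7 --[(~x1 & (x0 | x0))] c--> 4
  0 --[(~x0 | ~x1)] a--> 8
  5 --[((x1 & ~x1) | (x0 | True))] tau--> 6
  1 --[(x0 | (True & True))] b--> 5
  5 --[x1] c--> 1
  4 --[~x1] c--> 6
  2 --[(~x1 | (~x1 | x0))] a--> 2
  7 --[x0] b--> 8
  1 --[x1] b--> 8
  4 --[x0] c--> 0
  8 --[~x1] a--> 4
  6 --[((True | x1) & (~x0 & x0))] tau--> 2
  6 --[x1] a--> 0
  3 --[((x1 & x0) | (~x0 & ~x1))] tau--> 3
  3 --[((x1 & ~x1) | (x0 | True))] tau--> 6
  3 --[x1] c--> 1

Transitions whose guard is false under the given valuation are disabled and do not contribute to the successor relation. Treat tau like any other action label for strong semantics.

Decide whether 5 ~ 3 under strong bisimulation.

Answer: BISIMILAR

Working:
Refine partition for ~:
  π0 = {{0,1,2,3,4,5,6,7,8}}
  π1 = {{0,2,8},{1},{3,5},{4},{6},{7}}
  π2 = {{0,2},{1},{3,5},{4},{6},{7},{8}}
  π3 = {{0},{1},{2},{3,5},{4},{6},{7},{8}}
Fixed point at round 4; 8 class(es).
5∈{3,5}, 3∈{3,5}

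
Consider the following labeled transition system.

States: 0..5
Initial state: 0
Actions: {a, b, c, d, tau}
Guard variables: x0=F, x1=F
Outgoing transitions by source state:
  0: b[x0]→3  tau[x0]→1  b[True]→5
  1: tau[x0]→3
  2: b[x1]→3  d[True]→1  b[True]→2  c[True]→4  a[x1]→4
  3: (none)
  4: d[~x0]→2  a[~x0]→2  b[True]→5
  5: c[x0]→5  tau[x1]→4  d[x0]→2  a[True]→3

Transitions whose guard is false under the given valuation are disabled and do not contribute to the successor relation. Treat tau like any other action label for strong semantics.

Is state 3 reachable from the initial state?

After dropping false guards: 8 live edges.
L0 = {0}
L1 = {5}  total {0,5}
L2 = {3}  total {0,3,5}
Reachable = {0,3,5}
Path to 3: b·a

Answer: REACHABLE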